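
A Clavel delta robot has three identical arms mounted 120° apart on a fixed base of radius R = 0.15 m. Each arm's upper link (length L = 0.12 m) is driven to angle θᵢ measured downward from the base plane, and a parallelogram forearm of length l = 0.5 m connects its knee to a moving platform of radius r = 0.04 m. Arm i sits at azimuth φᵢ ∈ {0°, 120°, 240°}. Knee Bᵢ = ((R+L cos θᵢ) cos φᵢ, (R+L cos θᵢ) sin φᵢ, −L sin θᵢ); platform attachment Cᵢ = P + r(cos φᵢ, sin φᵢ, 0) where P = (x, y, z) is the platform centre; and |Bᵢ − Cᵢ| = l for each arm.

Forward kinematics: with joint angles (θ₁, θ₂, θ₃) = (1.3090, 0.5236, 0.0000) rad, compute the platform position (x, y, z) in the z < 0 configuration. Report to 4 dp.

(-0.1960, -0.0750, -0.4775)

φ1=0.0°: virtual centre (0.1411, 0.0000, -0.1159), radius l
φ2=120.0°: virtual centre (-0.1070, 0.1853, -0.0600), radius l
φ3=240.0°: virtual centre (-0.1150, -0.1992, 0.0000), radius l
|centre ₂|²−|centre ₁|² = 0.0160;  |centre ₃|²−|centre ₁|² = 0.0196
linear system: -0.4960x+0.3705y = 0.0160−0.1118z; -0.5121x+-0.3984y = 0.0196−0.2318z
det = 0.3874;  x = -0.0352+0.3367z,  y = -0.0039+0.1490z
quadratic in z: (1.1356)z²+(0.1120)z+(-0.2055)=0, √Δ=0.9726 → z ∈ {-0.4775, 0.3789}; z = -0.4775 (taking z<0)
x = -0.1960, y = -0.0750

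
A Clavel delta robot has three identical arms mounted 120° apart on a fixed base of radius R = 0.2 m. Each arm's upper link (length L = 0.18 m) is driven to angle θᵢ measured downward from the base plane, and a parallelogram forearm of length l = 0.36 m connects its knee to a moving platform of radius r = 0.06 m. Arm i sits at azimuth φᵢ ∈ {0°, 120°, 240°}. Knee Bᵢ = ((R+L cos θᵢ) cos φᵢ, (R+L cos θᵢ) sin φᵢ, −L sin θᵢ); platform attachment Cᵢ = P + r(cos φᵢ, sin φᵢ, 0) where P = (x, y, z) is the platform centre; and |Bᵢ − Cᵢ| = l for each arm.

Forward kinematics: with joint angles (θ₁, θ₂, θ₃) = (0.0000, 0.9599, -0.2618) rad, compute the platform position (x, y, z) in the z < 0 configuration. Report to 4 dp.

φ1=0.0°: virtual centre (0.3200, 0.0000, 0.0000), radius l
O2 = (0.2432·cos120.0°, 0.2432·sin120.0°, -0.1474) = (-0.1216, 0.2107, -0.1474)
φ3=240.0°: virtual centre (-0.1569, -0.2718, 0.0466), radius l
|O₂|²−|O₁|² = -0.0215;  |O₃|²−|O₁|² = -0.0017
plane₁₂: -0.8832x+0.4213y+-0.2949z = -0.0215
det = 0.8820;  x = 0.0141+-0.1372z,  y = -0.0215+0.4122z
sphere 1 gives Az²+Bz+C=0 with A=1.1887, B=0.0662, C=-0.0355;  B²−4AC=0.1734;  roots -0.2030, 0.1473;  negative root z = -0.2030
x = 0.0419, y = -0.1052

(0.0419, -0.1052, -0.2030)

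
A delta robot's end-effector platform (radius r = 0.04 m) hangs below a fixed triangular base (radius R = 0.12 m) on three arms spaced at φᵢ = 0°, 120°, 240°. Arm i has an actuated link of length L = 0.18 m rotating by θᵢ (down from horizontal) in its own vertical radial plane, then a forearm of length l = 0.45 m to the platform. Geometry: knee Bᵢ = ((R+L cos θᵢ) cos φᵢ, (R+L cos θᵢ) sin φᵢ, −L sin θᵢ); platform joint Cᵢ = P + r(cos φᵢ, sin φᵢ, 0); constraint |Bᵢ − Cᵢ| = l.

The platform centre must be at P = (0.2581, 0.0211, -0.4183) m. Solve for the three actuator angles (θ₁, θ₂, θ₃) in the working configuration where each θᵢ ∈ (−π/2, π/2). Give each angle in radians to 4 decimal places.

φ1=0.0° → target in arm frame (0.2581, 0.0211)
  e−x'=-0.1781;  (l²−L²−(e−x')²−y'²−z²)/2L = -0.1029
  √(A²+B²)=0.4546;  θ1 = -1.9733+1.7991 ≈ -0.1742
arm 2 (φ=120.0°): x'=-0.1108, y'=-0.2341
  A cos θ + B sin θ = C:  0.1908·cos θ + -0.4183·sin θ = -0.2668
  θ2 = atan2(B,A) + arccos(C/0.4598) = 1.0471
φ3=240.0° → target in arm frame (-0.1473, 0.2130)
  e−x'=0.2273;  (l²−L²−(e−x')²−y'²−z²)/2L = -0.2831
  γ=atan2(-0.4183,0.2273)=-1.0730;  ψ=arccos(-0.5946)=2.2076;  θ3=γ+ψ≈1.1346

θ₁ = -0.1742, θ₂ = 1.0471, θ₃ = 1.1346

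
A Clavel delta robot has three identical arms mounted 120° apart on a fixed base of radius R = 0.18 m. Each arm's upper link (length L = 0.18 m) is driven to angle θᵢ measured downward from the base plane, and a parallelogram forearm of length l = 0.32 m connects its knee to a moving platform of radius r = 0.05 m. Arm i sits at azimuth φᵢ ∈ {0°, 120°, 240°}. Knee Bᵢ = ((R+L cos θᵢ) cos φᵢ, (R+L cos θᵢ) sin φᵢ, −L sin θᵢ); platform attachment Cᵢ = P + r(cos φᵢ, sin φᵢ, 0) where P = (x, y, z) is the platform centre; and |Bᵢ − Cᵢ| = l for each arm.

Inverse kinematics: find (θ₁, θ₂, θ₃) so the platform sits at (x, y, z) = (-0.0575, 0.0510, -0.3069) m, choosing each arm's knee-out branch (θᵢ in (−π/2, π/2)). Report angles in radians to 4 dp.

θ₁ = 1.0473, θ₂ = 0.4360, θ₃ = 0.8728

arm 1 (φ=0.0°): x'=-0.0575, y'=0.0510
  e−x'=0.1875;  (l²−L²−(e−x')²−y'²−z²)/2L = -0.1721
  θ1 = atan2(B,A) + arccos(C/0.3596) = 1.0473
rotate P by −φ2: (0.0729, 0.0243, -0.3069)
  A cos θ + B sin θ = C:  0.0571·cos θ + -0.3069·sin θ = -0.0779
  γ=atan2(-0.3069,0.0571)=-1.3869;  ψ=arccos(-0.2495)=1.8229;  θ2=γ+ψ≈0.4360
rotate P by −φ3: (-0.0154, -0.0753, -0.3069)
  A=0.1454, B=-0.3069, C=(l²−L²−A²−y'²−z²)/(2L)=-0.1417
  √(A²+B²)=0.3396;  θ3 = -1.1283+2.0011 ≈ 0.8728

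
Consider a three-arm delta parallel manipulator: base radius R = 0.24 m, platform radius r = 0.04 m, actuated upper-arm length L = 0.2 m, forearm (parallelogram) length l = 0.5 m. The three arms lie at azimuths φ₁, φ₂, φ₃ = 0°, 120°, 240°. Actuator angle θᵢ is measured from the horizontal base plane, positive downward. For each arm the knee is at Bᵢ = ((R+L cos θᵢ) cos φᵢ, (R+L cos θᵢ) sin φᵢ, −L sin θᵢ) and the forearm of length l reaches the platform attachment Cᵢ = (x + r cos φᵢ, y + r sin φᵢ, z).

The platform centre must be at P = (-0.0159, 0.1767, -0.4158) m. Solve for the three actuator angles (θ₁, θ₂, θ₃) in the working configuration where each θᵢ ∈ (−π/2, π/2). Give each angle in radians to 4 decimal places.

θ₁ = 0.6980, θ₂ = -0.0871, θ₃ = 1.1344

rotate P by −φ1: (-0.0159, 0.1767, -0.4158)
  e−x'=0.2159;  (l²−L²−(e−x')²−y'²−z²)/2L = -0.1018
  γ=atan2(-0.4158,0.2159)=-1.0919;  ψ=arccos(-0.2173)=1.7899;  θ1=γ+ψ≈0.6980
arm 2 (φ=120.0°): x'=0.1610, y'=-0.0746
  A=0.0390, B=-0.4158, C=(l²−L²−A²−y'²−z²)/(2L)=0.0751
  θ2 = atan2(B,A) + arccos(C/0.4176) = -0.0871
rotate P by −φ3: (-0.1451, -0.1021, -0.4158)
  A cos θ + B sin θ = C:  0.3451·cos θ + -0.4158·sin θ = -0.2310
  γ=atan2(-0.4158,0.3451)=-0.8781;  ψ=arccos(-0.4275)=2.0125;  θ3=γ+ψ≈1.1344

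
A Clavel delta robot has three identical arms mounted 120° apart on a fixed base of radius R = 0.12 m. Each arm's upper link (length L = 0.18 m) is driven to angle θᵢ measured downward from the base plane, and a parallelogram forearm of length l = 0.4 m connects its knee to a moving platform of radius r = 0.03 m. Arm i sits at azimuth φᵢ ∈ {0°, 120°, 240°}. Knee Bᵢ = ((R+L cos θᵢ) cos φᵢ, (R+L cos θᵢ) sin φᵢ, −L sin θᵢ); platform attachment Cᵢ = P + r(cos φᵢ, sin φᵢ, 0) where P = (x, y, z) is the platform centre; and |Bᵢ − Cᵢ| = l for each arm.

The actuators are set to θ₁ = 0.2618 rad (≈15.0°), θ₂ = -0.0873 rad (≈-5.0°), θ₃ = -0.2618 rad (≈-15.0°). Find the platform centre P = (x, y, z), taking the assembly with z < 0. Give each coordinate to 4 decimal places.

φ1=0.0°: virtual centre (0.2639, 0.0000, -0.0466), radius l
centre 2 = (0.2693·cos120.0°, 0.2693·sin120.0°, 0.0157) = (-0.1347, 0.2332, 0.0157)
arm 3 at φ=240.0°: (R−r)+L cos θ3 = 0.2639;  centre 3 = (-0.1319, -0.2285, 0.0466)
|centre ₂|²−|centre ₁|² = 0.0010;  |centre ₃|²−|centre ₁|² = 0.0000
plane₁₂: -0.7970x+0.4665y+0.1246z = 0.0010
Cramer: x(z) = -0.0006+0.1961z;  y(z) = 0.0011+0.0681z
into |P−centre ₁|² = l²: 1.0431z² + -0.0104z + -0.0879 = 0;  Δ = 0.3668;  z = -0.2853 or 0.2953 → z<0 root = -0.2853
x = -0.0566, y = -0.0184

(-0.0566, -0.0184, -0.2853)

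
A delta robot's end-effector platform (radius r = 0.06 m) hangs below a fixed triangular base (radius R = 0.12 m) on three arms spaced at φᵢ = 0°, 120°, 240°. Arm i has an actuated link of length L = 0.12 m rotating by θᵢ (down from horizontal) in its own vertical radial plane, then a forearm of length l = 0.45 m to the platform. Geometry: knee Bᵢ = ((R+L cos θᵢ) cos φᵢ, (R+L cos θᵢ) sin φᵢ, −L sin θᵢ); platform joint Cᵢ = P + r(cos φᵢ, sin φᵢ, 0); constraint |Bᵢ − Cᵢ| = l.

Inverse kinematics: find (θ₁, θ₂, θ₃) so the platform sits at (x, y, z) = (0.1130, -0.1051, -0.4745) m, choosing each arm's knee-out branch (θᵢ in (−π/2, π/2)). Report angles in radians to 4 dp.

θ₁ = 0.3491, θ₂ = 1.1345, θ₃ = 0.6110

rotate P by −φ1: (0.1130, -0.1051, -0.4745)
  A cos θ + B sin θ = C:  -0.0530·cos θ + -0.4745·sin θ = -0.2121
  θ1 = atan2(B,A) + arccos(C/0.4775) = 0.3491
rotate P by −φ2: (-0.1475, -0.0453, -0.4745)
  e−x'=0.2075;  (l²−L²−(e−x')²−y'²−z²)/2L = -0.3424
  γ=atan2(-0.4745,0.2075)=-1.1585;  ψ=arccos(-0.6611)=2.2930;  θ2=γ+ψ≈1.1345
arm 3 (φ=240.0°): x'=0.0345, y'=0.1504
  A cos θ + B sin θ = C:  0.0255·cos θ + -0.4745·sin θ = -0.2513
  √(A²+B²)=0.4752;  θ3 = -1.5171+2.1282 ≈ 0.6110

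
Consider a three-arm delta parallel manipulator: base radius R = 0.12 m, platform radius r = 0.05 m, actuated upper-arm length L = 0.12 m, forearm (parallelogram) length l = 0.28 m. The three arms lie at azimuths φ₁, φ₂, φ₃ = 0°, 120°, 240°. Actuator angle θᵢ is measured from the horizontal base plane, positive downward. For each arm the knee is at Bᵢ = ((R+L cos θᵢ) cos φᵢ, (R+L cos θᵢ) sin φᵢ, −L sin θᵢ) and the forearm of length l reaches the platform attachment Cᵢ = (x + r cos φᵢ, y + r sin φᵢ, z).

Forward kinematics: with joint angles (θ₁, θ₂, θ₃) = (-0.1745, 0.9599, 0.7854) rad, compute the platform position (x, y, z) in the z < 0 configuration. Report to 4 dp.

φ1=0.0°: virtual centre (0.1882, 0.0000, 0.0208), radius l
φ2=120.0°: virtual centre (-0.0694, 0.1202, -0.0983), radius l
arm 3 at φ=240.0°: (R−r)+L cos θ3 = 0.1549;  O3 = (-0.0774, -0.1341, -0.0849)
subtract pairs → two planes through P
plane₁₂: -0.5152x+0.2405y+-0.2383z = -0.0069
Cramer: x(z) = 0.0112-0.4315z;  y(z) = -0.0048+0.0664z
sphere 1 gives Az²+Bz+C=0 with A=1.1906, B=0.1104, C=-0.0466;  B²−4AC=0.2342;  roots -0.2496, 0.1569;  negative root z = -0.2496
x = 0.1189, y = -0.0213

(0.1189, -0.0213, -0.2496)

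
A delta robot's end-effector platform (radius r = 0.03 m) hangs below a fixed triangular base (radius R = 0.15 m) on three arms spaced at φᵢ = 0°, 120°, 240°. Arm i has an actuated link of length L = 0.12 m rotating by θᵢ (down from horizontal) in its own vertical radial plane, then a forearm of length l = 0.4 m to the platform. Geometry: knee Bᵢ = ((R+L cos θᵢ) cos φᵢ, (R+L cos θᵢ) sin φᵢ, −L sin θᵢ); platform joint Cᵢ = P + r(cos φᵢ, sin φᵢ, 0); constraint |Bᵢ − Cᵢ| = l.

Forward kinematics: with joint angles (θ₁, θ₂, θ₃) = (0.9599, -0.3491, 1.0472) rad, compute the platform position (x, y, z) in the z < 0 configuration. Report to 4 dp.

φ1=0.0°: virtual centre (0.1888, 0.0000, -0.0983), radius l
S2 = (0.2328·cos120.0°, 0.2328·sin120.0°, 0.0410) = (-0.1164, 0.2016, 0.0410)
φ3=240.0°: virtual centre (-0.0900, -0.1559, -0.1039), radius l
subtract pairs → two planes through P
linear system: -0.6104x+0.4032y = 0.0105−0.2787z; -0.5577x+-0.3118y = -0.0021−-0.0113z
Cramer: x(z) = -0.0059+0.1984z;  y(z) = 0.0173-0.3909z
sphere 1 gives Az²+Bz+C=0 with A=1.1922, B=0.1058, C=-0.1121;  B²−4AC=0.5459;  roots -0.3543, 0.2655;  negative root z = -0.3543
x = -0.0761, y = 0.1558

(-0.0761, 0.1558, -0.3543)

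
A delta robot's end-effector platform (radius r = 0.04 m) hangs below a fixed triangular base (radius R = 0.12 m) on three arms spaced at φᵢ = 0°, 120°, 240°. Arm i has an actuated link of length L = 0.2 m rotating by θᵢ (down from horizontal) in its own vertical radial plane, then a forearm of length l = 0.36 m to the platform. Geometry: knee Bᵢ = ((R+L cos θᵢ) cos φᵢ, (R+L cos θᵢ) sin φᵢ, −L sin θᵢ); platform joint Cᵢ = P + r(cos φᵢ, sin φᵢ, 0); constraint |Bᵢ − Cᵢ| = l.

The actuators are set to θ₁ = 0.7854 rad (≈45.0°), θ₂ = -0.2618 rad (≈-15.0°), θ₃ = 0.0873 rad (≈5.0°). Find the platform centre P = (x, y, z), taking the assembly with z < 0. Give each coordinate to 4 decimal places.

(-0.1211, 0.0354, -0.2464)

φ1=0.0°: virtual centre (0.2214, 0.0000, -0.1414), radius l
φ2=120.0°: virtual centre (-0.1366, 0.2366, 0.0518), radius l
O3 = (0.2792·cos240.0°, 0.2792·sin240.0°, -0.0174) = (-0.1396, -0.2418, -0.0174)
|O₂|²−|O₁|² = 0.0083;  |O₃|²−|O₁|² = 0.0093
linear system: -0.7160x+0.4732y = 0.0083−0.3864z; -0.7221x+-0.4837y = 0.0093−0.2480z
det = 0.6880;  x = -0.0122+0.4422z,  y = -0.0009+-0.1474z
into |P−O₁|² = l²: 1.2173z² + 0.0765z + -0.0550 = 0;  Δ = 0.2738;  z = -0.2464 or 0.1835 → z<0 root = -0.2464
x = -0.1211, y = 0.0354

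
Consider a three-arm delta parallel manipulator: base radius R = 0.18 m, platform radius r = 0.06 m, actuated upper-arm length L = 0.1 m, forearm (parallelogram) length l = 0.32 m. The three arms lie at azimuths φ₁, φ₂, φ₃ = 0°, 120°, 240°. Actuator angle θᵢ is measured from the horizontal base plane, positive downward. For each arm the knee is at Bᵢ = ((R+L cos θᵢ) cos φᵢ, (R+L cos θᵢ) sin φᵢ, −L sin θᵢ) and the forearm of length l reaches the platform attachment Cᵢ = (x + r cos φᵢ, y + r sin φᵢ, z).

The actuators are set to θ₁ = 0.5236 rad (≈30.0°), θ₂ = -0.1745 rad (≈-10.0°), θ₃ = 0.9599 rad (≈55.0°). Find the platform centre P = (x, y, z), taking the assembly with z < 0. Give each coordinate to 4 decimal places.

arm 1 at φ=0.0°: (R−r)+L cos θ1 = 0.2066;  O1 = (0.2066, 0.0000, -0.0500)
O2 = (0.2185·cos120.0°, 0.2185·sin120.0°, 0.0174) = (-0.1092, 0.1892, 0.0174)
φ3=240.0°: virtual centre (-0.0887, -0.1536, -0.0819), radius l
subtract pairs → two planes through P
[-0.6317 0.3784 0.1347]·P = 0.0029;  [-0.5906 -0.3072 -0.0638]·P = -0.0070
Cramer: x(z) = 0.0043+0.0413z;  y(z) = 0.0147-0.2871z
sphere 1 gives Az²+Bz+C=0 with A=1.0841, B=0.0749, C=-0.0587;  B²−4AC=0.2604;  roots -0.2699, 0.2008;  negative root z = -0.2699
x = -0.0069, y = 0.0921

(-0.0069, 0.0921, -0.2699)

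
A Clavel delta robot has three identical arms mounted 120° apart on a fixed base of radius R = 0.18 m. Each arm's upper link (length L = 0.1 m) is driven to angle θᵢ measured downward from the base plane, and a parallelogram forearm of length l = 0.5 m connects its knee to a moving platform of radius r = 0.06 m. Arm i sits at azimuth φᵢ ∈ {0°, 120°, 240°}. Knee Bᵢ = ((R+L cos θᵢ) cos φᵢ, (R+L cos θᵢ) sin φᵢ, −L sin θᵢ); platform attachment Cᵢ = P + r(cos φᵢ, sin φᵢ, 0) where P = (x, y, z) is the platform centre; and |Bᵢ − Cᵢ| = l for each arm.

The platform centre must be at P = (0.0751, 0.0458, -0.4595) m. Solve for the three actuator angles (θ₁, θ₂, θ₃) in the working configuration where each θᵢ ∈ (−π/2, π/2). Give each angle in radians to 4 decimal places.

arm 1 (φ=0.0°): x'=0.0751, y'=0.0458
  A cos θ + B sin θ = C:  0.0449·cos θ + -0.4595·sin θ = 0.1237
  √(A²+B²)=0.4617;  θ1 = -1.4734+1.2995 ≈ -0.1739
rotate P by −φ2: (0.0021, -0.0879, -0.4595)
  A cos θ + B sin θ = C:  0.1179·cos θ + -0.4595·sin θ = 0.0361
  √(A²+B²)=0.4744;  θ2 = -1.3197+1.4945 ≈ 0.1749
rotate P by −φ3: (-0.0772, 0.0421, -0.4595)
  e−x'=0.1972;  (l²−L²−(e−x')²−y'²−z²)/2L = -0.0590
  θ3 = atan2(B,A) + arccos(C/0.5000) = 0.5238

θ₁ = -0.1739, θ₂ = 0.1749, θ₃ = 0.5238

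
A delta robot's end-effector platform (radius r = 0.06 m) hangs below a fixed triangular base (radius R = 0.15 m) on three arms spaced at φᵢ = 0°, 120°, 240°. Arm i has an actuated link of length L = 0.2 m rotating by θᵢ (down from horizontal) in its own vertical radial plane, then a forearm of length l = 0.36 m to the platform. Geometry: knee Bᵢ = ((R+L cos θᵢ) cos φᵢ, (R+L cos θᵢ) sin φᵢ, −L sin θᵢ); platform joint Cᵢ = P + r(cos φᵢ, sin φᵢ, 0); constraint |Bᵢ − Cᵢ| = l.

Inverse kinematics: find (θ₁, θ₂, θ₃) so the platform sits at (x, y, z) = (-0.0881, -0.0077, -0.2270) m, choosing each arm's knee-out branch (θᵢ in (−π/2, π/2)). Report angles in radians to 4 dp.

rotate P by −φ1: (-0.0881, -0.0077, -0.2270)
  e−x'=0.1781;  (l²−L²−(e−x')²−y'²−z²)/2L = 0.0157
  √(A²+B²)=0.2885;  θ1 = -0.9055+1.5163 ≈ 0.6107
arm 2 (φ=120.0°): x'=0.0374, y'=0.0801
  A=0.0526, B=-0.2270, C=(l²−L²−A²−y'²−z²)/(2L)=0.0722
  θ2 = atan2(B,A) + arccos(C/0.2330) = -0.0872
rotate P by −φ3: (0.0507, -0.0724, -0.2270)
  A cos θ + B sin θ = C:  0.0393·cos θ + -0.2270·sin θ = 0.0782
  √(A²+B²)=0.2304;  θ3 = -1.3994+1.2245 ≈ -0.1750

θ₁ = 0.6107, θ₂ = -0.0872, θ₃ = -0.1750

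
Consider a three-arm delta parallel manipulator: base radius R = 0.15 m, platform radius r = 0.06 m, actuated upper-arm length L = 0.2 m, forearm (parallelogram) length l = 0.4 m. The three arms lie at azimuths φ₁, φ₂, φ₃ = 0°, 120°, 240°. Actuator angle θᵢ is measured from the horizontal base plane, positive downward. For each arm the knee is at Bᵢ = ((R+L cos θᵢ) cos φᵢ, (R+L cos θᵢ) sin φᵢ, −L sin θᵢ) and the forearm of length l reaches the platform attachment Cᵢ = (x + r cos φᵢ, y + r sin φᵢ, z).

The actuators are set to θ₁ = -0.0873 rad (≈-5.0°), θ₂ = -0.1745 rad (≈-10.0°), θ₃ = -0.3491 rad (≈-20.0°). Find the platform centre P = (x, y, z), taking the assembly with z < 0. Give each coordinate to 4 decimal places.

arm 1 at φ=0.0°: e+L cos θ1 = 0.2892;  S1 = (0.2892, 0.0000, 0.0174)
S2 = (0.2870·cos120.0°, 0.2870·sin120.0°, 0.0347) = (-0.1435, 0.2485, 0.0347)
S3 = (0.2779·cos240.0°, 0.2779·sin240.0°, 0.0684) = (-0.1390, -0.2407, 0.0684)
eliminate P² terms by subtracting sphere 1 from 2 and 3
[-0.8654 0.4970 0.0346]·P = -0.0004;  [-0.8564 -0.4814 0.1019]·P = -0.0020
det = 0.8423;  x = 0.0014+0.0799z,  y = 0.0017+0.0696z
into |P−S₁|² = l²: 1.0112z² + -0.0806z + -0.0769 = 0;  Δ = 0.3174;  z = -0.2387 or 0.3184 → z<0 root = -0.2387
x = -0.0176, y = -0.0149

(-0.0176, -0.0149, -0.2387)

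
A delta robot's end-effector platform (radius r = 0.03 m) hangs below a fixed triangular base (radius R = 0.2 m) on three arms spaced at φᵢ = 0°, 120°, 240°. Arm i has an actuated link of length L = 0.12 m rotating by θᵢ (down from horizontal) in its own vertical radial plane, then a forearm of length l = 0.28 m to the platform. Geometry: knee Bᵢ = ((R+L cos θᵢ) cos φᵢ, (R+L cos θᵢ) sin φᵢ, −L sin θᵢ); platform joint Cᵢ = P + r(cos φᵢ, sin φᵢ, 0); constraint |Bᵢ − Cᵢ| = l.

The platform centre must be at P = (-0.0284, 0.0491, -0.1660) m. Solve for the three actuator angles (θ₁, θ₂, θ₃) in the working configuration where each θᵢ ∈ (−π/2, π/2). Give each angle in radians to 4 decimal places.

θ₁ = 0.9600, θ₂ = 0.0872, θ₃ = 0.9594

φ1=0.0° → target in arm frame (-0.0284, 0.0491)
  e−x'=0.1984;  (l²−L²−(e−x')²−y'²−z²)/2L = -0.0222
  √(A²+B²)=0.2587;  θ1 = -0.6967+1.6567 ≈ 0.9600
φ2=120.0° → target in arm frame (0.0567, 0.0000)
  A=0.1133, B=-0.1660, C=(l²−L²−A²−y'²−z²)/(2L)=0.0984
  γ=atan2(-0.1660,0.1133)=-0.9720;  ψ=arccos(0.4895)=1.0592;  θ2=γ+ψ≈0.0872
arm 3 (φ=240.0°): x'=-0.0283, y'=-0.0491
  A=0.1983, B=-0.1660, C=(l²−L²−A²−y'²−z²)/(2L)=-0.0221
  θ3 = atan2(B,A) + arccos(C/0.2586) = 0.9594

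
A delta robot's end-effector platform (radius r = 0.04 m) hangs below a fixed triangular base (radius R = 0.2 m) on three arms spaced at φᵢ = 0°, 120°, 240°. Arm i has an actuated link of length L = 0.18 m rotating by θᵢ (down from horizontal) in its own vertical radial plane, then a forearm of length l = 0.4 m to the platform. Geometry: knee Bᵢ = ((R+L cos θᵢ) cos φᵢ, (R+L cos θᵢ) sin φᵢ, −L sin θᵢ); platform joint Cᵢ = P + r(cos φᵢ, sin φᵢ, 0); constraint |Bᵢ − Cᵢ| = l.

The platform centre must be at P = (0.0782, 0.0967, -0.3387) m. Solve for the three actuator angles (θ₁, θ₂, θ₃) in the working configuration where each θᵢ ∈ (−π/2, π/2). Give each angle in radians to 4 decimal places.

θ₁ = 0.2622, θ₂ = 0.4364, θ₃ = 1.1346

rotate P by −φ1: (0.0782, 0.0967, -0.3387)
  A cos θ + B sin θ = C:  0.0818·cos θ + -0.3387·sin θ = -0.0088
  γ=atan2(-0.3387,0.0818)=-1.3338;  ψ=arccos(-0.0252)=1.5960;  θ1=γ+ψ≈0.2622
φ2=120.0° → target in arm frame (0.0446, -0.1161)
  A=0.1154, B=-0.3387, C=(l²−L²−A²−y'²−z²)/(2L)=-0.0386
  θ2 = atan2(B,A) + arccos(C/0.3578) = 0.4364
φ3=240.0° → target in arm frame (-0.1228, 0.0194)
  A cos θ + B sin θ = C:  0.2828·cos θ + -0.3387·sin θ = -0.1875
  γ=atan2(-0.3387,0.2828)=-0.8750;  ψ=arccos(-0.4249)=2.0096;  θ3=γ+ψ≈1.1346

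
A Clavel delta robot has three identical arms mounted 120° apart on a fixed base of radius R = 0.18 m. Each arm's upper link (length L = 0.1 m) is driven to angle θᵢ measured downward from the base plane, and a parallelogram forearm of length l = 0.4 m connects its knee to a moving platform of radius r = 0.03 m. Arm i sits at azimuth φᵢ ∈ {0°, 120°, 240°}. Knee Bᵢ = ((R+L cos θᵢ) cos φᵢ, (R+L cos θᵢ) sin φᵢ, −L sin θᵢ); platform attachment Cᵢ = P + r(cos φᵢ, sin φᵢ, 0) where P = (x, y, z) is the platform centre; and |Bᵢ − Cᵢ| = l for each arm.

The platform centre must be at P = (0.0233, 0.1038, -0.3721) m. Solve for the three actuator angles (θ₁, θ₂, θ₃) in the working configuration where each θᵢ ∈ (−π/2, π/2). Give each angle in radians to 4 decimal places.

φ1=0.0° → target in arm frame (0.0233, 0.1038)
  A=0.1267, B=-0.3721, C=(l²−L²−A²−y'²−z²)/(2L)=-0.0764
  √(A²+B²)=0.3931;  θ1 = -1.2426+1.7665 ≈ 0.5239
arm 2 (φ=120.0°): x'=0.0782, y'=-0.0721
  A=0.0718, B=-0.3721, C=(l²−L²−A²−y'²−z²)/(2L)=0.0060
  θ2 = atan2(B,A) + arccos(C/0.3790) = 0.1747
rotate P by −φ3: (-0.1015, -0.0317, -0.3721)
  A=0.2515, B=-0.3721, C=(l²−L²−A²−y'²−z²)/(2L)=-0.2637
  γ=atan2(-0.3721,0.2515)=-0.9764;  ψ=arccos(-0.5871)=2.1983;  θ3=γ+ψ≈1.2219

θ₁ = 0.5239, θ₂ = 0.1747, θ₃ = 1.2219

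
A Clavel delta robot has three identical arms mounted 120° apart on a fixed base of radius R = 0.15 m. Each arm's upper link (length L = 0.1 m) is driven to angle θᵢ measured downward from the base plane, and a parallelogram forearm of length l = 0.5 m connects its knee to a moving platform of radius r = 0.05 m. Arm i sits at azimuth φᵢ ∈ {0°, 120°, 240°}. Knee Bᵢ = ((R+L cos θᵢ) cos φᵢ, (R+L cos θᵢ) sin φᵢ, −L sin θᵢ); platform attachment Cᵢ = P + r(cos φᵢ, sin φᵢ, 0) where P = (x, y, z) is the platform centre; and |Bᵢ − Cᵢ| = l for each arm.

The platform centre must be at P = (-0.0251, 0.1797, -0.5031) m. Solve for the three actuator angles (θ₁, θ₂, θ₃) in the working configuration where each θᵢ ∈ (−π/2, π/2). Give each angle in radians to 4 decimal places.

θ₁ = 0.8733, θ₂ = 0.0877, θ₃ = 1.3095

φ1=0.0° → target in arm frame (-0.0251, 0.1797)
  A=0.1251, B=-0.5031, C=(l²−L²−A²−y'²−z²)/(2L)=-0.3053
  θ1 = atan2(B,A) + arccos(C/0.5184) = 0.8733
arm 2 (φ=120.0°): x'=0.1682, y'=-0.0681
  A=-0.0682, B=-0.5031, C=(l²−L²−A²−y'²−z²)/(2L)=-0.1120
  √(A²+B²)=0.5077;  θ2 = -1.7055+1.7932 ≈ 0.0877
φ3=240.0° → target in arm frame (-0.1431, -0.1116)
  e−x'=0.2431;  (l²−L²−(e−x')²−y'²−z²)/2L = -0.4232
  θ3 = atan2(B,A) + arccos(C/0.5587) = 1.3095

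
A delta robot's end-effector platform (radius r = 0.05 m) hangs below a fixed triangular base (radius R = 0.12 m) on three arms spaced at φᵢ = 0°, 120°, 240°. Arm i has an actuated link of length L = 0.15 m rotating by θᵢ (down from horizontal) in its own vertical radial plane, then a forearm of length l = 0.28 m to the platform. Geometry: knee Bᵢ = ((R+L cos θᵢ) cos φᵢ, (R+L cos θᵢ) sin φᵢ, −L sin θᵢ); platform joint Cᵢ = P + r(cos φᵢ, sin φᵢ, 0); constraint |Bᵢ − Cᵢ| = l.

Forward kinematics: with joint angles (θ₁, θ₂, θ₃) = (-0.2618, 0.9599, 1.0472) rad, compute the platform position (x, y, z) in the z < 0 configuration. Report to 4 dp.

(0.1483, 0.0124, -0.2329)

φ1=0.0°: virtual centre (0.2149, 0.0000, 0.0388), radius l
arm 2 at φ=120.0°: ρ2 = 0.1560;  O2 = (-0.0780, 0.1351, -0.1229)
φ3=240.0°: virtual centre (-0.0725, -0.1256, -0.1299), radius l
|O₂|²−|O₁|² = -0.0082;  |O₃|²−|O₁|² = -0.0098
linear system: -0.5858x+0.2703y = -0.0082−-0.3234z; -0.5748x+-0.2511y = -0.0098−-0.3375z
Cramer: x(z) = 0.0156-0.5700z;  y(z) = 0.0033-0.0391z
into |P−O₁|² = l²: 1.3265z² + 0.1493z + -0.0372 = 0;  Δ = 0.2195;  z = -0.2329 or 0.1203 → z<0 root = -0.2329
x = 0.1483, y = 0.0124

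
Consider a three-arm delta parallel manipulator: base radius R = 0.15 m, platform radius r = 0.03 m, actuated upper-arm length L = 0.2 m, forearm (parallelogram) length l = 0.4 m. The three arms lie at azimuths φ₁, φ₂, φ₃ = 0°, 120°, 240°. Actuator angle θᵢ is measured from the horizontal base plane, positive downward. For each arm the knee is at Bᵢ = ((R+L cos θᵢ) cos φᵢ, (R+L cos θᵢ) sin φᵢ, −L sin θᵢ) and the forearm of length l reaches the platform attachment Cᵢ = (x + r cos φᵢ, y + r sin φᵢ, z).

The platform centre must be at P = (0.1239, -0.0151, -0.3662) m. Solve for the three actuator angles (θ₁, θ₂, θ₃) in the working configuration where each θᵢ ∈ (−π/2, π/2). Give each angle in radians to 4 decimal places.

θ₁ = 0.0874, θ₂ = 0.8728, θ₃ = 0.7854

arm 1 (φ=0.0°): x'=0.1239, y'=-0.0151
  A=-0.0039, B=-0.3662, C=(l²−L²−A²−y'²−z²)/(2L)=-0.0359
  γ=atan2(-0.3662,-0.0039)=-1.5814;  ψ=arccos(-0.0979)=1.6689;  θ1=γ+ψ≈0.0874
rotate P by −φ2: (-0.0750, -0.0998, -0.3662)
  e−x'=0.1950;  (l²−L²−(e−x')²−y'²−z²)/2L = -0.1552
  γ=atan2(-0.3662,0.1950)=-1.0814;  ψ=arccos(-0.3741)=1.9542;  θ2=γ+ψ≈0.8728
φ3=240.0° → target in arm frame (-0.0489, 0.1149)
  A cos θ + B sin θ = C:  0.1689·cos θ + -0.3662·sin θ = -0.1395
  √(A²+B²)=0.4033;  θ3 = -1.1387+1.9241 ≈ 0.7854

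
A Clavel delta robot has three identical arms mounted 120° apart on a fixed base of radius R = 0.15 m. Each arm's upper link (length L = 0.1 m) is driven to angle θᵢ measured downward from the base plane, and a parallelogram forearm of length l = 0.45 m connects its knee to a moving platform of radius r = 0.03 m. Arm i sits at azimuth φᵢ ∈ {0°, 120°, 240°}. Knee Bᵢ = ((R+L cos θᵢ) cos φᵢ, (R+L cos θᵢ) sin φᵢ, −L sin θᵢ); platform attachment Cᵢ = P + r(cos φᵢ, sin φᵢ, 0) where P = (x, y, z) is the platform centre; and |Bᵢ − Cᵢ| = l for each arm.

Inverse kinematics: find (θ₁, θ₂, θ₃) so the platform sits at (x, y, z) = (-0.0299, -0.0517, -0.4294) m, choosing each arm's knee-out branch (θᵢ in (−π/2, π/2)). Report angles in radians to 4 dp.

θ₁ = 0.5242, θ₂ = 0.5238, θ₃ = 0.0878

φ1=0.0° → target in arm frame (-0.0299, -0.0517)
  A=0.1499, B=-0.4294, C=(l²−L²−A²−y'²−z²)/(2L)=-0.0851
  √(A²+B²)=0.4548;  θ1 = -1.2349+1.7591 ≈ 0.5242
rotate P by −φ2: (-0.0298, 0.0517, -0.4294)
  A=0.1498, B=-0.4294, C=(l²−L²−A²−y'²−z²)/(2L)=-0.0850
  γ=atan2(-0.4294,0.1498)=-1.2351;  ψ=arccos(-0.1870)=1.7589;  θ2=γ+ψ≈0.5238
arm 3 (φ=240.0°): x'=0.0597, y'=0.0000
  e−x'=0.0603;  (l²−L²−(e−x')²−y'²−z²)/2L = 0.0224
  √(A²+B²)=0.4336;  θ3 = -1.4313+1.5191 ≈ 0.0878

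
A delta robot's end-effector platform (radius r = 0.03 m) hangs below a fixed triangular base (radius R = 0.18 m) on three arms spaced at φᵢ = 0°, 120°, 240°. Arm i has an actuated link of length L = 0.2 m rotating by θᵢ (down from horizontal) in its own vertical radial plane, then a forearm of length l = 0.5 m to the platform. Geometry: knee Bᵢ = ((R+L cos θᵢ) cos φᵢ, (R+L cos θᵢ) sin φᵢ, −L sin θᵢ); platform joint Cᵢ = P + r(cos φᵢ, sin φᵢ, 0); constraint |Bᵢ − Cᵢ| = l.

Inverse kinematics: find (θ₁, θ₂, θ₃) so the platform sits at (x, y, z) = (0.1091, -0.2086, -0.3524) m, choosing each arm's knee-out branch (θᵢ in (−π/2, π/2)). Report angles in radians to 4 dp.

θ₁ = -0.1748, θ₂ = 1.1346, θ₃ = -0.2619

φ1=0.0° → target in arm frame (0.1091, -0.2086)
  e−x'=0.0409;  (l²−L²−(e−x')²−y'²−z²)/2L = 0.1016
  γ=atan2(-0.3524,0.0409)=-1.4553;  ψ=arccos(0.2863)=1.2804;  θ1=γ+ψ≈-0.1748
arm 2 (φ=120.0°): x'=-0.2352, y'=0.0098
  A cos θ + B sin θ = C:  0.3852·cos θ + -0.3524·sin θ = -0.1567
  γ=atan2(-0.3524,0.3852)=-0.7410;  ψ=arccos(-0.3001)=1.8756;  θ2=γ+ψ≈1.1346
rotate P by −φ3: (0.1261, 0.1988, -0.3524)
  e−x'=0.0239;  (l²−L²−(e−x')²−y'²−z²)/2L = 0.1143
  √(A²+B²)=0.3532;  θ3 = -1.5031+1.2412 ≈ -0.2619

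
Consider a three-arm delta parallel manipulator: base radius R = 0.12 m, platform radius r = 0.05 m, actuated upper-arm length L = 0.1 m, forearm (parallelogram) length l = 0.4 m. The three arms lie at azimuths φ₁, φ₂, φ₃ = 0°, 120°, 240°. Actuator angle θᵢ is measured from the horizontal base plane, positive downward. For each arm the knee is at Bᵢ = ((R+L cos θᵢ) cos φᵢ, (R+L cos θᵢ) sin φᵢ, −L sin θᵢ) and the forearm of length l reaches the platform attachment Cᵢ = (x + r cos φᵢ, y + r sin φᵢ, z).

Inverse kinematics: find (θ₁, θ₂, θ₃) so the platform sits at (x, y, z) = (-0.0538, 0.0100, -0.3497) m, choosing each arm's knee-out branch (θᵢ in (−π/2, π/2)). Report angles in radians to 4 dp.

θ₁ = 0.1739, θ₂ = -0.2624, θ₃ = -0.1750

rotate P by −φ1: (-0.0538, 0.0100, -0.3497)
  e−x'=0.1238;  (l²−L²−(e−x')²−y'²−z²)/2L = 0.0614
  γ=atan2(-0.3497,0.1238)=-1.2305;  ψ=arccos(0.1656)=1.4045;  θ1=γ+ψ≈0.1739
rotate P by −φ2: (0.0356, 0.0416, -0.3497)
  e−x'=0.0344;  (l²−L²−(e−x')²−y'²−z²)/2L = 0.1240
  θ2 = atan2(B,A) + arccos(C/0.3514) = -0.2624
rotate P by −φ3: (0.0182, -0.0516, -0.3497)
  A=0.0518, B=-0.3497, C=(l²−L²−A²−y'²−z²)/(2L)=0.1118
  γ=atan2(-0.3497,0.0518)=-1.4238;  ψ=arccos(0.3164)=1.2489;  θ3=γ+ψ≈-0.1750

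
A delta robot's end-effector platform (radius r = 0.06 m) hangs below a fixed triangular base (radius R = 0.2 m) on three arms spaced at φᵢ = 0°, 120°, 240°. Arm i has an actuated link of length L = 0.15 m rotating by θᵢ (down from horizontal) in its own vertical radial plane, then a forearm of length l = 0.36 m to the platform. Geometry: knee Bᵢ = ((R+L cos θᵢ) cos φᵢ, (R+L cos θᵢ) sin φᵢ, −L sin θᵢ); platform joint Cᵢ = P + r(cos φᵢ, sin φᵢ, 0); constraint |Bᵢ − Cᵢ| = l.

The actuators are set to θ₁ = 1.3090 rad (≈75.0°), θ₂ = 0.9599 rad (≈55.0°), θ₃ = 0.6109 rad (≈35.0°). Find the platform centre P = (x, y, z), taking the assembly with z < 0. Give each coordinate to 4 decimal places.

(-0.0807, -0.0426, -0.3907)

φ1=0.0°: virtual centre (0.1788, 0.0000, -0.1449), radius l
φ2=120.0°: virtual centre (-0.1130, 0.1958, -0.1229), radius l
φ3=240.0°: virtual centre (-0.1314, -0.2277, -0.0860), radius l
subtract pairs → two planes through P
[-0.5837 0.3915 0.0440]·P = 0.0132;  [-0.6205 -0.4553 0.1177]·P = 0.0235
det = 0.5087;  x = -0.0299+0.1300z,  y = -0.0109+0.0813z
quadratic in z: (1.0235)z²+(0.2337)z+(-0.0649)=0, √Δ=0.5660 → z ∈ {-0.3907, 0.1623}; z = -0.3907 (taking z<0)
x = -0.0807, y = -0.0426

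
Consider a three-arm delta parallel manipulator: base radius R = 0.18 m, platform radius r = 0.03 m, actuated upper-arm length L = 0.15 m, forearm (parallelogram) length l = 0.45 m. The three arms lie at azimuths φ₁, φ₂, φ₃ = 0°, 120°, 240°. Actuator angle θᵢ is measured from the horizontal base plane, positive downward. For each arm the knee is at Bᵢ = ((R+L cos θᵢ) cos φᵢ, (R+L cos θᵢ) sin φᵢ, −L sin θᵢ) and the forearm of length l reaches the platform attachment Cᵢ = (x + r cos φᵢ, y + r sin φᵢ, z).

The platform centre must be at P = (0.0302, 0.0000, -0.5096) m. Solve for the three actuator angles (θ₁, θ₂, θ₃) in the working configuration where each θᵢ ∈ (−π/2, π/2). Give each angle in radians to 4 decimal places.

rotate P by −φ1: (0.0302, 0.0000, -0.5096)
  A=0.1198, B=-0.5096, C=(l²−L²−A²−y'²−z²)/(2L)=-0.3135
  θ1 = atan2(B,A) + arccos(C/0.5235) = 0.8729
arm 2 (φ=120.0°): x'=-0.0151, y'=-0.0262
  e−x'=0.1651;  (l²−L²−(e−x')²−y'²−z²)/2L = -0.3588
  γ=atan2(-0.5096,0.1651)=-1.2575;  ψ=arccos(-0.6698)=2.3047;  θ2=γ+ψ≈1.0472
arm 3 (φ=240.0°): x'=-0.0151, y'=0.0262
  e−x'=0.1651;  (l²−L²−(e−x')²−y'²−z²)/2L = -0.3588
  γ=atan2(-0.5096,0.1651)=-1.2575;  ψ=arccos(-0.6698)=2.3047;  θ3=γ+ψ≈1.0472

θ₁ = 0.8729, θ₂ = 1.0472, θ₃ = 1.0472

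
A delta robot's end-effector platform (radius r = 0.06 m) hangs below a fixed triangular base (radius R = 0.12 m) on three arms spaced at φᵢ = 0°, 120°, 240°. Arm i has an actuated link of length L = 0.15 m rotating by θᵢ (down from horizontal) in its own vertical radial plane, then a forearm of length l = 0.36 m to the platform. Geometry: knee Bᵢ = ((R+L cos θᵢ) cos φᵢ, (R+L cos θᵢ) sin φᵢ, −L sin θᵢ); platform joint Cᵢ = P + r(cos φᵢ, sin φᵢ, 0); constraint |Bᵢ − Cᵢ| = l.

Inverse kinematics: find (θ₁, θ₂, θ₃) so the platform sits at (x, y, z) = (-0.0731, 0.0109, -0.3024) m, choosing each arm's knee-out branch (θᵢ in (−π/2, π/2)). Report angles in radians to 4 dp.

arm 1 (φ=0.0°): x'=-0.0731, y'=0.0109
  e−x'=0.1331;  (l²−L²−(e−x')²−y'²−z²)/2L = -0.0073
  γ=atan2(-0.3024,0.1331)=-1.1562;  ψ=arccos(-0.0220)=1.5928;  θ1=γ+ψ≈0.4366
arm 2 (φ=120.0°): x'=0.0460, y'=0.0579
  A=0.0140, B=-0.3024, C=(l²−L²−A²−y'²−z²)/(2L)=0.0404
  γ=atan2(-0.3024,0.0140)=-1.5245;  ψ=arccos(0.1334)=1.4370;  θ2=γ+ψ≈-0.0875
arm 3 (φ=240.0°): x'=0.0271, y'=-0.0688
  A=0.0329, B=-0.3024, C=(l²−L²−A²−y'²−z²)/(2L)=0.0328
  θ3 = atan2(B,A) + arccos(C/0.3042) = 0.0002

θ₁ = 0.4366, θ₂ = -0.0875, θ₃ = 0.0002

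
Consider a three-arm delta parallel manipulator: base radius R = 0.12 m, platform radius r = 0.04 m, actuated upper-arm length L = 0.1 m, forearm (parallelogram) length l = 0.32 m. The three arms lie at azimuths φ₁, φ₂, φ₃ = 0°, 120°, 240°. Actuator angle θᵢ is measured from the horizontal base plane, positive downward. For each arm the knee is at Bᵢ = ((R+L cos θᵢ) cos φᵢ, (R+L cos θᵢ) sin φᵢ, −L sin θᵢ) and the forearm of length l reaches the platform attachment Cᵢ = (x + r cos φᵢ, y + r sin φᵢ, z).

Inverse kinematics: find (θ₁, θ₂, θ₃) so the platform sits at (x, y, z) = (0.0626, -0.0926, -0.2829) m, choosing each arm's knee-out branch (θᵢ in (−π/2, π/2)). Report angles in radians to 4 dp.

θ₁ = -0.0002, θ₂ = 0.9597, θ₃ = 0.0867

arm 1 (φ=0.0°): x'=0.0626, y'=-0.0926
  A=0.0174, B=-0.2829, C=(l²−L²−A²−y'²−z²)/(2L)=0.0175
  γ=atan2(-0.2829,0.0174)=-1.5094;  ψ=arccos(0.0616)=1.5092;  θ1=γ+ψ≈-0.0002
rotate P by −φ2: (-0.1115, -0.0079, -0.2829)
  A=0.1915, B=-0.2829, C=(l²−L²−A²−y'²−z²)/(2L)=-0.1218
  γ=atan2(-0.2829,0.1915)=-0.9757;  ψ=arccos(-0.3566)=1.9354;  θ2=γ+ψ≈0.9597
arm 3 (φ=240.0°): x'=0.0489, y'=0.1005
  A cos θ + B sin θ = C:  0.0311·cos θ + -0.2829·sin θ = 0.0065
  θ3 = atan2(B,A) + arccos(C/0.2846) = 0.0867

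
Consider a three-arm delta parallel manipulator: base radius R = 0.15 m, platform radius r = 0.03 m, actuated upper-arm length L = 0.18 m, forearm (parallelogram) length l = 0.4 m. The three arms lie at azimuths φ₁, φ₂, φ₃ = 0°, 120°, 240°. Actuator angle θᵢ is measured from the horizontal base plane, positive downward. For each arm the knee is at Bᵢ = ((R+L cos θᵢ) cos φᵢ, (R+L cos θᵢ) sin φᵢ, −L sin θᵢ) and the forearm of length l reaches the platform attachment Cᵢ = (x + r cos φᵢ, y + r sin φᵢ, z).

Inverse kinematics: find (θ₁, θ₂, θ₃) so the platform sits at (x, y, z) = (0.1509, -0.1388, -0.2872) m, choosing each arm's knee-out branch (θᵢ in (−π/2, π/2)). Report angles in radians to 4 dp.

θ₁ = -0.3489, θ₂ = 1.2216, θ₃ = 0.2617

φ1=0.0° → target in arm frame (0.1509, -0.1388)
  A=-0.0309, B=-0.2872, C=(l²−L²−A²−y'²−z²)/(2L)=0.0692
  γ=atan2(-0.2872,-0.0309)=-1.6780;  ψ=arccos(0.2394)=1.3290;  θ1=γ+ψ≈-0.3489
rotate P by −φ2: (-0.1957, -0.0613, -0.2872)
  e−x'=0.3157;  (l²−L²−(e−x')²−y'²−z²)/2L = -0.1619
  √(A²+B²)=0.4268;  θ2 = -0.7382+1.9599 ≈ 1.2216
φ3=240.0° → target in arm frame (0.0448, 0.2001)
  e−x'=0.0752;  (l²−L²−(e−x')²−y'²−z²)/2L = -0.0016
  θ3 = atan2(B,A) + arccos(C/0.2969) = 0.2617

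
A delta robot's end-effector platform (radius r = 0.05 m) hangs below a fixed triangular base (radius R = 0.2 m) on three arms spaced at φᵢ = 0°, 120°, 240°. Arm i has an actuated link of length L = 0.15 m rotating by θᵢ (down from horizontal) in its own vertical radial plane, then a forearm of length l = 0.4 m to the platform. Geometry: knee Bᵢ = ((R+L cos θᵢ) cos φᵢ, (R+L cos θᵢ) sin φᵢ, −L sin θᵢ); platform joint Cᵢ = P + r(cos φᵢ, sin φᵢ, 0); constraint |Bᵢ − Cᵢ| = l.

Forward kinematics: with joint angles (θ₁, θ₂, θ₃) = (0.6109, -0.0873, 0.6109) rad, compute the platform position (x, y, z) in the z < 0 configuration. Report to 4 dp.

(-0.0413, 0.0715, -0.3231)

centre 1 = (0.2729·cos0.0°, 0.2729·sin0.0°, -0.0860) = (0.2729, 0.0000, -0.0860)
centre 2 = (0.2994·cos120.0°, 0.2994·sin120.0°, 0.0131) = (-0.1497, 0.2593, 0.0131)
centre 3 = (0.2729·cos240.0°, 0.2729·sin240.0°, -0.0860) = (-0.1364, -0.2363, -0.0860)
eliminate P² terms by subtracting sphere 1 from 2 and 3
[-0.8452 0.5186 0.1982]·P = 0.0080;  [-0.8186 -0.4726 0.0000]·P = 0.0000
Cramer: x(z) = -0.0046+0.1137z;  y(z) = 0.0079-0.1969z
into |P−centre ₁|² = l²: 1.0517z² + 0.1059z + -0.0756 = 0;  Δ = 0.3291;  z = -0.3231 or 0.2224 → z<0 root = -0.3231
x = -0.0413, y = 0.0715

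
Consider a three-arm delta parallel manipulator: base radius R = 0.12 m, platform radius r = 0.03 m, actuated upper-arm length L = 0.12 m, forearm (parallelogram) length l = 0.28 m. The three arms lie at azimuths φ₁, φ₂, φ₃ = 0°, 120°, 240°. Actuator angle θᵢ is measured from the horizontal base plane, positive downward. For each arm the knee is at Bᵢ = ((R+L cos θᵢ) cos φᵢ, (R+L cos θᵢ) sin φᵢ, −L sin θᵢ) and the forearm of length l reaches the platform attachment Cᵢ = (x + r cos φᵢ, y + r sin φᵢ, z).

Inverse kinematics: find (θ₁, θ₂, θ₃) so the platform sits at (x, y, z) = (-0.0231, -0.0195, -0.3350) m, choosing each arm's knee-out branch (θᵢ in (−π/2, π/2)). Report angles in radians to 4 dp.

φ1=0.0° → target in arm frame (-0.0231, -0.0195)
  e−x'=0.1131;  (l²−L²−(e−x')²−y'²−z²)/2L = -0.2558
  θ1 = atan2(B,A) + arccos(C/0.3536) = 1.1345
rotate P by −φ2: (-0.0053, 0.0298, -0.3350)
  A=0.0953, B=-0.3350, C=(l²−L²−A²−y'²−z²)/(2L)=-0.2425
  θ2 = atan2(B,A) + arccos(C/0.3483) = 1.0474
arm 3 (φ=240.0°): x'=0.0284, y'=-0.0103
  A cos θ + B sin θ = C:  0.0616·cos θ + -0.3350·sin θ = -0.2172
  √(A²+B²)=0.3406;  θ3 = -1.3891+2.2622 ≈ 0.8731

θ₁ = 1.1345, θ₂ = 1.0474, θ₃ = 0.8731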